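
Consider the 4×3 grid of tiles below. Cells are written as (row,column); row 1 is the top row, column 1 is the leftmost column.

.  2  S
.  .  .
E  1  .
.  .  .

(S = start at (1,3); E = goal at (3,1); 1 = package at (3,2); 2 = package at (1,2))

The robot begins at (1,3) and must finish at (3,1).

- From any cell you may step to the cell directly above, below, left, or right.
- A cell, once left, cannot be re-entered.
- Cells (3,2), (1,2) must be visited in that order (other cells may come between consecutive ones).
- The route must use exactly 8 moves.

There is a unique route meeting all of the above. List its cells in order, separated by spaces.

(1,3) (2,3) (3,3) (3,2) (2,2) (1,2) (1,1) (2,1) (3,1)

The waypoints must appear in the order (3,2), (1,2), with no cell reused.
Route from (1,3): 2× down (reaching (3,3)), left to (3,2), 2× up (reaching (1,2)), left to (1,1), 2× down (reaching (3,1)) — 8 moves in all.
Check: order respected (1 at step 3, 2 at step 5); 8 moves as required.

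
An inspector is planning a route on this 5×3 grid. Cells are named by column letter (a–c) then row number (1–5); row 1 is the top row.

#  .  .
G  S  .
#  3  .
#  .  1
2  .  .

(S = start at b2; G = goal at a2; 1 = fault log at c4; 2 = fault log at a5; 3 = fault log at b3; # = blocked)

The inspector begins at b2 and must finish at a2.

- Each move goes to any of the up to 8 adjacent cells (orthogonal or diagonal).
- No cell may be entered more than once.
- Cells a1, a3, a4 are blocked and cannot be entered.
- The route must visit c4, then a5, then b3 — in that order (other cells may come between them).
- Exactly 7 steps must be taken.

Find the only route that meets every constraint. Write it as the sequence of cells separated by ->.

b2 -> c3 -> c4 -> b5 -> a5 -> b4 -> b3 -> a2

The waypoints must appear in the order c4, a5, b3, with no cell reused.
Route from b2: down-right to c3, down to c4, down-left to b5, left to a5, up-right to b4, up to b3, up-left to a2 — 7 moves in all.
Check: order respected (1 at step 2, 2 at step 4, 3 at step 6); 7 moves as required.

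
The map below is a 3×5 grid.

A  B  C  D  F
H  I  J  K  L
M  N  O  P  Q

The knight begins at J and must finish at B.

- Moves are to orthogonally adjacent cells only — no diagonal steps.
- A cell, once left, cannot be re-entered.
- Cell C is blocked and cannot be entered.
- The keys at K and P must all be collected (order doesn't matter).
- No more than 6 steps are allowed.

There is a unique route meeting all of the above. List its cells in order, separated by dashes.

J - K - P - O - N - I - B

Any route must reach K and P and still end at B within 6 moves, so the order of the required stops is forced.
Route from J: right to K, down to P, 2× left (reaching N), 2× up (reaching B) — 6 moves in all.
Check: all required cells visited; 6 ≤ 6 moves.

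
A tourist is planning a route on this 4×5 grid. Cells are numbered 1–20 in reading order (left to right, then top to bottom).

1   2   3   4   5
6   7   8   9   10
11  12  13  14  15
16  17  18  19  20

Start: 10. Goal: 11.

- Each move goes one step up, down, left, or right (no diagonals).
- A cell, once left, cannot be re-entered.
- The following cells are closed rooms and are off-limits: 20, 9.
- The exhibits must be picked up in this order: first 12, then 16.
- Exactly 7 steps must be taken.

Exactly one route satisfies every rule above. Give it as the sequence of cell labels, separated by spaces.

The waypoints must appear in the order 12, 16, with no cell reused.
Route from 10: down 1 to 15, left 3 to 12, down 1 to 17, left 1 to 16, up 1 to 11 — 7 moves in all.
Check: order respected (12 at step 4, 16 at step 6); 7 moves as required.

10 15 14 13 12 17 16 11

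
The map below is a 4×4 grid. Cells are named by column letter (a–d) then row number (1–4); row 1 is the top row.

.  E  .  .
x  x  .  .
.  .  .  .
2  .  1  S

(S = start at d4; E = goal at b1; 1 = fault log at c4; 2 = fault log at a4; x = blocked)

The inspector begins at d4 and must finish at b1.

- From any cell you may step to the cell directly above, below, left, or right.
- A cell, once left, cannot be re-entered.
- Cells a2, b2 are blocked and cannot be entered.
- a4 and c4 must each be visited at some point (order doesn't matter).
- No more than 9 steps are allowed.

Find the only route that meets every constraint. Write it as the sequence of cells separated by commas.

d4, c4, b4, a4, a3, b3, c3, c2, c1, b1

Any route must reach a4 and c4 and still end at b1 within 9 moves, so the order of the required stops is forced.
Route from d4: 3× left (reaching a4), up to a3, 2× right (reaching c3), 2× up (reaching c1), left to b1 — 9 moves in all.
Check: all required cells visited; 9 ≤ 9 moves.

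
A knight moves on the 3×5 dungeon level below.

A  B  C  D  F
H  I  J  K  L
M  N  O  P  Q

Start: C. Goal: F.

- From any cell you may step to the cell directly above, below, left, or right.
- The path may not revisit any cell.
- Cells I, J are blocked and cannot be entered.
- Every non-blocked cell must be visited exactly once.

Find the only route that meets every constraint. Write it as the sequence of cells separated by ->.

C -> B -> A -> H -> M -> N -> O -> P -> Q -> L -> K -> D -> F

Need to visit all 13 open cells exactly once, starting at C and ending at F.
Cell B has only two open neighbours (A and C), so the path must pass straight through it: one of those is the cell it's entered from and the other is where it exits.
Route from C: left 2 to A, down 2 to M, right 4 to Q, up 1 to L, left 1 to K, up 1 to D, right 1 to F — 12 moves in all.
Check: all 13 open cells covered.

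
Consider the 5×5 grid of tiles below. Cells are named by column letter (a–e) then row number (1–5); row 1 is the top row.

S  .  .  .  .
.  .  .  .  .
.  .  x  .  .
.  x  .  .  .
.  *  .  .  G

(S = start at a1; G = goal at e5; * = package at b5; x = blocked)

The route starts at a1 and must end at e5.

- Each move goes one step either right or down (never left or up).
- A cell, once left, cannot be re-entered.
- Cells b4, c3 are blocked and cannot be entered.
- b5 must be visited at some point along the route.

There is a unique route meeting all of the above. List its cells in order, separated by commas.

Moves only go right or down, so the column and row indices never decrease.
Route from a1: down 4 to a5, right 4 to e5 — 8 moves in all.
Check: all required cells visited.

a1, a2, a3, a4, a5, b5, c5, d5, e5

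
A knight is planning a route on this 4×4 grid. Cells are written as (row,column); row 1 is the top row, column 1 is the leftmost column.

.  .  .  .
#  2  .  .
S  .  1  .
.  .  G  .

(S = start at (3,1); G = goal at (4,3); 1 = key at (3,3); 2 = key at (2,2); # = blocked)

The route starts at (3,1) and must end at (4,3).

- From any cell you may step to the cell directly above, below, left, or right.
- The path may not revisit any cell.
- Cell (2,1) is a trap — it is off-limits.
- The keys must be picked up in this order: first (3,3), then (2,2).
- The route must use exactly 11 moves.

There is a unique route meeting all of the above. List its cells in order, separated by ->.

(3,1) -> (3,2) -> (3,3) -> (2,3) -> (2,2) -> (1,2) -> (1,3) -> (1,4) -> (2,4) -> (3,4) -> (4,4) -> (4,3)

The waypoints must appear in the order (3,3), (2,2), with no cell reused.
Route from (3,1): right 2 to (3,3), up 1 to (2,3), left 1 to (2,2), up 1 to (1,2), right 2 to (1,4), down 3 to (4,4), left 1 to (4,3) — 11 moves in all.
Check: order respected (1 at step 2, 2 at step 4); 11 moves as required.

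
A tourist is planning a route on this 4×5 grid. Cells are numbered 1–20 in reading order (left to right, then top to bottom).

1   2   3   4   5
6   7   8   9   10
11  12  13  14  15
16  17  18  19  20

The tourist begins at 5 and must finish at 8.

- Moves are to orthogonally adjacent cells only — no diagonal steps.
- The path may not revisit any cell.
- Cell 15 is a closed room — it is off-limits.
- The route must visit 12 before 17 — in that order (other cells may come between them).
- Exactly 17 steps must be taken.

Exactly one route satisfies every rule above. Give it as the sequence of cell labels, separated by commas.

The waypoints must appear in the order 12, 17, with no cell reused.
Route from 5: down to 10, left to 9, up to 4, 3× left (reaching 1), down to 6, right to 7, down to 12, left to 11, down to 16, 3× right (reaching 19), up to 14, left to 13, up to 8 — 17 moves in all.
Check: order respected (12 at step 9, 17 at step 12); 17 moves as required.

5, 10, 9, 4, 3, 2, 1, 6, 7, 12, 11, 16, 17, 18, 19, 14, 13, 8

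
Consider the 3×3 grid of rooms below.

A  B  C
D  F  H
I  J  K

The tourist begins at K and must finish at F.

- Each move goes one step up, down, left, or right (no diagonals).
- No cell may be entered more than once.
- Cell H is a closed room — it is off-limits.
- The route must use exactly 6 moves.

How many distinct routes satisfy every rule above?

1

Need simple routes of exactly 6 moves from K to F (Manhattan distance 2, so 2 moves are spent on a detour and 2 undoing it).
Enumerating: K J I D A B F.
That gives 1 route.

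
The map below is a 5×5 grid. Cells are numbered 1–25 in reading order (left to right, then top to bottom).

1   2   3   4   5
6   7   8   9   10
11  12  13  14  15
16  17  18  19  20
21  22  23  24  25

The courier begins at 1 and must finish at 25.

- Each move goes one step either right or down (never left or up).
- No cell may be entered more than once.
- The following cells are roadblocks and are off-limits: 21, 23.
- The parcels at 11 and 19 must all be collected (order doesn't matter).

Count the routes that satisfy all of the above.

8

A right/down-only route from 1 to 25 makes exactly 4 down-moves and 4 right-moves in some order.
With no other constraints that would be C(8,4) = 70 routes.
A monotone route can only reach the required cells in the order 11, 19, so split there and multiply the segment counts (each segment already excludes blocked cells): 1→11: 1; 11→19: 4; 19→25: 2; product = 8.
That gives 8 routes.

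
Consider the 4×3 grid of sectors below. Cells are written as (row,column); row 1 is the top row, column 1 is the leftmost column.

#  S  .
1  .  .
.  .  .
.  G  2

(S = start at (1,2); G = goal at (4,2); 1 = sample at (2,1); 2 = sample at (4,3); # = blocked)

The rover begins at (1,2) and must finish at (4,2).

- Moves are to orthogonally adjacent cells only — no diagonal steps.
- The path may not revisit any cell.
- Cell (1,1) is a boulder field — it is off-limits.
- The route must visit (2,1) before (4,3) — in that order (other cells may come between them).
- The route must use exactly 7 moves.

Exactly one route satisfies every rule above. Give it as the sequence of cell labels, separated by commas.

(1,2), (2,2), (2,1), (3,1), (3,2), (3,3), (4,3), (4,2)

The waypoints must appear in the order (2,1), (4,3), with no cell reused.
Route from (1,2): down 1 to (2,2), left 1 to (2,1), down 1 to (3,1), right 2 to (3,3), down 1 to (4,3), left 1 to (4,2) — 7 moves in all.
Check: order respected (1 at step 2, 2 at step 6); 7 moves as required.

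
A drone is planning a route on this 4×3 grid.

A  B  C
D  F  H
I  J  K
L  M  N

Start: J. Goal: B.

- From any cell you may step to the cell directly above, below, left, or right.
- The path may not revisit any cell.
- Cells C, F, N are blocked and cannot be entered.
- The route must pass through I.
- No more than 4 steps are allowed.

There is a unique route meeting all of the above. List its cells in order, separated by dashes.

Any route must reach I and still end at B within 4 moves, so the order of the required stops is forced.
Route from J: left to I, 2× up (reaching A), right to B — 4 moves in all.
Check: all required cells visited; 4 ≤ 4 moves.

J - I - D - A - B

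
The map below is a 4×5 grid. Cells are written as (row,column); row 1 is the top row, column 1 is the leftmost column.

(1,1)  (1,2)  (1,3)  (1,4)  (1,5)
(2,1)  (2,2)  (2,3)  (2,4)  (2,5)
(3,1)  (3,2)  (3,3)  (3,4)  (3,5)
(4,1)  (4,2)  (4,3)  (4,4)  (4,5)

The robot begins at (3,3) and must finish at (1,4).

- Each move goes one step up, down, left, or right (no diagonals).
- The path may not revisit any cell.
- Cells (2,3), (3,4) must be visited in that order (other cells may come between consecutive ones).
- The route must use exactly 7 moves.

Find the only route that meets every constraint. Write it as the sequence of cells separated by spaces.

(3,3) (2,3) (2,4) (3,4) (3,5) (2,5) (1,5) (1,4)

The waypoints must appear in the order (2,3), (3,4), with no cell reused.
Route from (3,3): up 1 to (2,3), right 1 to (2,4), down 1 to (3,4), right 1 to (3,5), up 2 to (1,5), left 1 to (1,4) — 7 moves in all.
Check: order respected ((2,3) at step 1, (3,4) at step 3); 7 moves as required.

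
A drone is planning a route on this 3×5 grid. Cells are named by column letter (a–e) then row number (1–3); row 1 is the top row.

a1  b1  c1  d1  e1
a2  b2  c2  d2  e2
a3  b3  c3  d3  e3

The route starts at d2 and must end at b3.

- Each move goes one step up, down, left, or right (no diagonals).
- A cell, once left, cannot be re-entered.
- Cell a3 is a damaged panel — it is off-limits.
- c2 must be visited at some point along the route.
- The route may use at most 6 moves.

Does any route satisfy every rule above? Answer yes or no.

yes

One route that works: d2 → c2 → c3 → b3.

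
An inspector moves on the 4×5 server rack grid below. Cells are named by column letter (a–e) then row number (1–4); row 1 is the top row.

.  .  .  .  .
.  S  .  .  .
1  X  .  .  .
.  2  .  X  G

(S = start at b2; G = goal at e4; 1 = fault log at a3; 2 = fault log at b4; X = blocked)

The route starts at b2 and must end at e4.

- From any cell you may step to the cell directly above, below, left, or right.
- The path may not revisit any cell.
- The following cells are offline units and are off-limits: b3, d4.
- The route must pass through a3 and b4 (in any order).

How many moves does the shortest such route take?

Any route passes through a3 and b4 in some order between b2 and e4. Summing Manhattan distances along each leg and taking the cheapest ordering (b2 → a3 → b4 → e4) gives a lower bound of 2 + 2 + 3 = 7 moves.
That bound ignores the blocked cells. Measuring each leg by the fewest moves that actually steer around them (b2→a3: 2; a3→b4: 2; b4→e4: 5) raises the lower bound to 9.
A route of 9 moves exists: b2 → a2 → a3 → a4 → b4 → c4 → c3 → d3 → e3 → e4.
Since 9 matches that lower bound, it is optimal.

9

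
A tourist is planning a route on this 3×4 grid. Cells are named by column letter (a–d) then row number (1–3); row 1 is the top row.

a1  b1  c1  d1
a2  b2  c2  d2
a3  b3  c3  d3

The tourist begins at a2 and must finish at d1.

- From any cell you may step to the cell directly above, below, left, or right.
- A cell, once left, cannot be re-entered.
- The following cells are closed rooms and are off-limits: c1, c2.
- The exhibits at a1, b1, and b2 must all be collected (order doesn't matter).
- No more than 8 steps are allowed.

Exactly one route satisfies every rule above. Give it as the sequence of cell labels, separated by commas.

a2, a1, b1, b2, b3, c3, d3, d2, d1

Any route must reach a1, b1, and b2 and still end at d1 within 8 moves, so the order of the required stops is forced.
Route from a2: up 1 to a1, right 1 to b1, down 2 to b3, right 2 to d3, up 2 to d1 — 8 moves in all.
Check: all required cells visited; 8 ≤ 8 moves.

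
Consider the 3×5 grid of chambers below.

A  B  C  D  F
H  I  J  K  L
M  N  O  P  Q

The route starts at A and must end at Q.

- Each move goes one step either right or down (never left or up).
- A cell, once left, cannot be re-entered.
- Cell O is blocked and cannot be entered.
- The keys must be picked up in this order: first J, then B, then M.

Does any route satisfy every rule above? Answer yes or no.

B lies above J, so going from J to B would need an upward move — but moves only go right/down, so J cannot be visited before B.

no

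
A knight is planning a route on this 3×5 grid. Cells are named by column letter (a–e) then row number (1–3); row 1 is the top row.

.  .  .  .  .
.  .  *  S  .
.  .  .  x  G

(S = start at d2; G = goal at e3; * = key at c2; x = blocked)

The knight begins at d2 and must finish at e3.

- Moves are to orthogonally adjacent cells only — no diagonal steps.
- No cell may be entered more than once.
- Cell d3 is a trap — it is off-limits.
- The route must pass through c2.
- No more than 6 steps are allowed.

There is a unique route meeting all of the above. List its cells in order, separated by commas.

d2, c2, c1, d1, e1, e2, e3

Any route must reach c2 and still end at e3 within 6 moves, so the order of the required stops is forced.
Route from d2: left to c2, up to c1, 2× right (reaching e1), 2× down (reaching e3) — 6 moves in all.
Check: all required cells visited; 6 ≤ 6 moves.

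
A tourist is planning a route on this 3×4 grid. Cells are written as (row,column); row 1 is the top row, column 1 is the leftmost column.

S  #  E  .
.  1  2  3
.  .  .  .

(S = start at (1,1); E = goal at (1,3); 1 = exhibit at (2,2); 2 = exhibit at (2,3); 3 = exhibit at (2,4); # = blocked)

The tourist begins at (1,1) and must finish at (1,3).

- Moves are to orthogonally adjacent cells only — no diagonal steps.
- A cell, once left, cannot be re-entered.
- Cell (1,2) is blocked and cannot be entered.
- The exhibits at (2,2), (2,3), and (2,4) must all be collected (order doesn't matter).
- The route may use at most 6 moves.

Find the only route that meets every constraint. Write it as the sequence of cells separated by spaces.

(1,1) (2,1) (2,2) (2,3) (2,4) (1,4) (1,3)

The budget equals the shortest possible length, so every move has to be on a shortest route through the required cells.
Route from (1,1): down to (2,1), 3× right (reaching (2,4)), up to (1,4), left to (1,3) — 6 moves in all.
Check: all required cells visited; 6 ≤ 6 moves.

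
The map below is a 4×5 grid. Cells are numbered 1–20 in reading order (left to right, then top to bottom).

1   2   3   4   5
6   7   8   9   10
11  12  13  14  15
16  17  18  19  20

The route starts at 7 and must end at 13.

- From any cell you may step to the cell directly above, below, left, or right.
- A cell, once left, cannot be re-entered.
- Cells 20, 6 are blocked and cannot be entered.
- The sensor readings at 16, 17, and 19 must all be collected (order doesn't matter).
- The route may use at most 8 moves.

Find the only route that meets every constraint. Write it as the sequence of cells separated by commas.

Any route must reach 16, 17, and 19 and still end at 13 within 8 moves, so the order of the required stops is forced.
Route from 7: down to 12, left to 11, down to 16, 3× right (reaching 19), up to 14, left to 13 — 8 moves in all.
Check: all required cells visited; 8 ≤ 8 moves.

7, 12, 11, 16, 17, 18, 19, 14, 13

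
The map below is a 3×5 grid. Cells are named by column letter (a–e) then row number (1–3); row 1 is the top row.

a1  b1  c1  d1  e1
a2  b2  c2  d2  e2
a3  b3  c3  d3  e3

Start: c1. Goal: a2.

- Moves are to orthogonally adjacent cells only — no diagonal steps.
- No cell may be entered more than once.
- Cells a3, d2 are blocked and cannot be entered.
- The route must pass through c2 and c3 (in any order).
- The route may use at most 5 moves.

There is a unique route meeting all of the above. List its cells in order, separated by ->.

The budget equals the shortest possible length, so every move has to be on a shortest route through the required cells.
Route from c1: down 2 to c3, left 1 to b3, up 1 to b2, left 1 to a2 — 5 moves in all.
Check: all required cells visited; 5 ≤ 5 moves.

c1 -> c2 -> c3 -> b3 -> b2 -> a2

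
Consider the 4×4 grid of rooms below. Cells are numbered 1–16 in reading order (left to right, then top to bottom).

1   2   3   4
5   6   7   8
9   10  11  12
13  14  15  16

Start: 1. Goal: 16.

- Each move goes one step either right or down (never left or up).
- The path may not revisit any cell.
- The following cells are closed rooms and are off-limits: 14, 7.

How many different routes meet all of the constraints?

7

A right/down-only route from 1 to 16 makes exactly 3 down-moves and 3 right-moves in some order.
With no other constraints that would be C(6,3) = 20 routes.
Subtract routes through each blocked cell (inclusion–exclusion for overlaps): − through 7: 9 − through 14: 4 → 7.
That gives 7 routes.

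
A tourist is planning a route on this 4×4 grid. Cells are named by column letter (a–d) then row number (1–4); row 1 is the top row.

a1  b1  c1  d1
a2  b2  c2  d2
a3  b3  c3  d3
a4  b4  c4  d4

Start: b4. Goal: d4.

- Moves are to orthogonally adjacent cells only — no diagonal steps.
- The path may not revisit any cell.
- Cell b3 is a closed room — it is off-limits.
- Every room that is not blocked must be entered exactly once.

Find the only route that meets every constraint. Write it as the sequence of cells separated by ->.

b4 -> a4 -> a3 -> a2 -> a1 -> b1 -> b2 -> c2 -> c1 -> d1 -> d2 -> d3 -> c3 -> c4 -> d4

Need to visit all 15 open cells exactly once, starting at b4 and ending at d4.
Cell a4 has only two open neighbours (a3 and b4), so the path must pass straight through it: one of those is the cell it's entered from and the other is where it exits.
Route from b4: left to a4, 3× up (reaching a1), right to b1, down to b2, right to c2, up to c1, right to d1, 2× down (reaching d3), left to c3, down to c4, right to d4 — 14 moves in all.
Check: all 15 open cells covered.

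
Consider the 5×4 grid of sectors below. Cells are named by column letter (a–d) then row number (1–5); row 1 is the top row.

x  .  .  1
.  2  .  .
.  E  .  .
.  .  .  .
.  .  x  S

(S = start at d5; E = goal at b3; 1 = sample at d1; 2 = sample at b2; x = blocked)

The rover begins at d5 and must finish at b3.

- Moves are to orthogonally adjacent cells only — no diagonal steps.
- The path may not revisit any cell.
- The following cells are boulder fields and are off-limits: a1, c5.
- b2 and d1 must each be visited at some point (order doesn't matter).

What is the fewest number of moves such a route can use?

8

Any route passes through b2 and d1 in some order between d5 and b3. Summing Manhattan distances along each leg and taking the cheapest ordering (d5 → d1 → b2 → b3) gives a lower bound of 4 + 3 + 1 = 8 moves.
A route of 8 moves achieves this: d5 → d4 → d3 → d2 → d1 → c1 → c2 → b2 → b3.
Since 8 matches the lower bound, it is optimal.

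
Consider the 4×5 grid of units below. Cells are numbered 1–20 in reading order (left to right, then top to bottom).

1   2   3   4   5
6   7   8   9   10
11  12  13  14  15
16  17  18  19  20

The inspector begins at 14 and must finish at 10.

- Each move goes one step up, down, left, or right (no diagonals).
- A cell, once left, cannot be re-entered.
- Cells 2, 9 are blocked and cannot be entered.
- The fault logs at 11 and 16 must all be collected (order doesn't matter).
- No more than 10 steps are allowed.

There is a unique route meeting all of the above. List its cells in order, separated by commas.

14, 13, 12, 11, 16, 17, 18, 19, 20, 15, 10

The budget equals the shortest possible length, so every move has to be on a shortest route through the required cells.
Route from 14: left 3 to 11, down 1 to 16, right 4 to 20, up 2 to 10 — 10 moves in all.
Check: all required cells visited; 10 ≤ 10 moves.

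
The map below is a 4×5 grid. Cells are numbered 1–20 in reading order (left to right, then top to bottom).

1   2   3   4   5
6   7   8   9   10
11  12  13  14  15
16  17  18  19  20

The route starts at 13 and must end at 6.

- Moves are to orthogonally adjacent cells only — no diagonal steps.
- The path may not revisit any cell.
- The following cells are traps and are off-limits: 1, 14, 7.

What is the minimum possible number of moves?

3

The Manhattan distance from 13 to 6 is |3−2| + |3−1| = 3, so at least 3 moves are needed.
A route of 3 moves achieves this: 13 → 12 → 11 → 6.
Since 3 matches the lower bound, it is optimal.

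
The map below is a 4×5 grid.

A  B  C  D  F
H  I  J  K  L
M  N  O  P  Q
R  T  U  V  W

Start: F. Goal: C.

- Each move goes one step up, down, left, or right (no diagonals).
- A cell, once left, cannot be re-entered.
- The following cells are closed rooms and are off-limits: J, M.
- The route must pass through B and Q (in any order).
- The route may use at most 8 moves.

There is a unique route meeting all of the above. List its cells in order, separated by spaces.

F L Q P O N I B C

The 8-move cap with required stops at B, Q leaves no slack for detours.
Route from F: 2× down (reaching Q), 3× left (reaching N), 2× up (reaching B), right to C — 8 moves in all.
Check: all required cells visited; 8 ≤ 8 moves.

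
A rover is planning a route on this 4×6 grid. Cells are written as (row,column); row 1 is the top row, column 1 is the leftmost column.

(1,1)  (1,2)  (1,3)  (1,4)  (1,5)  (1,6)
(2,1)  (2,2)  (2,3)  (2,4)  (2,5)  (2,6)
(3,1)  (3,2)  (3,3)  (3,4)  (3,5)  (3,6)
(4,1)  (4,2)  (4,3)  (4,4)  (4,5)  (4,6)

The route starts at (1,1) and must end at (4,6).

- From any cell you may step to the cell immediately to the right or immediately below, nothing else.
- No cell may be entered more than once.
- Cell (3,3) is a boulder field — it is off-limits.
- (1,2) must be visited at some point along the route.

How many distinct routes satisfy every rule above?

23

A right/down-only route from (1,1) to (4,6) makes exactly 3 down-moves and 5 right-moves in some order.
With no other constraints that would be C(8,3) = 56 routes.
Split at (1,2) and multiply the segment counts (each segment already excludes blocked cells): (1,1)→(1,2): 1; (1,2)→(4,6): 23; product = 23.
That gives 23 routes.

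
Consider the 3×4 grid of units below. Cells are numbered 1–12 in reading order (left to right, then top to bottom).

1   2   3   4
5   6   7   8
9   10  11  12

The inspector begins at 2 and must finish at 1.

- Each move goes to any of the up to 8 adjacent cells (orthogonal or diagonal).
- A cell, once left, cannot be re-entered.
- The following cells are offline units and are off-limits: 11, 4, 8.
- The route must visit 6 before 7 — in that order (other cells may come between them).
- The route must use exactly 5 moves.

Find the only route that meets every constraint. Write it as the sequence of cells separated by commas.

2, 6, 7, 10, 5, 1

The waypoints must appear in the order 6, 7, with no cell reused.
Route from 2: down 1 to 6, right 1 to 7, down-left 1 to 10, up-left 1 to 5, up 1 to 1 — 5 moves in all.
Check: order respected (6 at step 1, 7 at step 2); 5 moves as required.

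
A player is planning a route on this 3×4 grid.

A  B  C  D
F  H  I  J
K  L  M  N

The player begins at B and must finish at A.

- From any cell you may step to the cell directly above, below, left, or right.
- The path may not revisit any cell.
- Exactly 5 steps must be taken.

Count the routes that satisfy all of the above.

2

Need simple routes of exactly 5 moves from B to A (Manhattan distance 1, so 2 moves are spent on a detour and 2 undoing it).
Enumerating: B H L K F A | B C I H F A.
That gives 2 routes.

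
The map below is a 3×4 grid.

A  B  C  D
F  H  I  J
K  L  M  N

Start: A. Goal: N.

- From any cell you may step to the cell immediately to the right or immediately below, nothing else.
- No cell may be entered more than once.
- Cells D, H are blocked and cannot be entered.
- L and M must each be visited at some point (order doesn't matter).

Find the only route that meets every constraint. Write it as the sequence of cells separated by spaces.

Moves only go right or down, so the column and row indices never decrease.
Route from A: down 2 to K, right 3 to N — 5 moves in all.
Check: all required cells visited.

A F K L M N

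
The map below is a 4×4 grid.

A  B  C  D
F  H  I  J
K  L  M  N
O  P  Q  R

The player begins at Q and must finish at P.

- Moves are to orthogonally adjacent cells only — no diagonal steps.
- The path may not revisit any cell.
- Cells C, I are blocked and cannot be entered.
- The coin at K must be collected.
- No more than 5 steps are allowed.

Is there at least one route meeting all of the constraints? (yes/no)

One route that works: Q → M → L → K → O → P.

yes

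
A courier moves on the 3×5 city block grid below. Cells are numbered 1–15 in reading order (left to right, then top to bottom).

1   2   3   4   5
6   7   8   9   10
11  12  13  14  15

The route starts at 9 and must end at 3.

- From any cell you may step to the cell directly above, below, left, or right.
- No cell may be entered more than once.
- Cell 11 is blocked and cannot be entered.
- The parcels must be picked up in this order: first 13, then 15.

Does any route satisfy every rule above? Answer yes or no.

One route that works: 9 → 8 → 13 → 14 → 15 → 10 → 5 → 4 → 3.

yes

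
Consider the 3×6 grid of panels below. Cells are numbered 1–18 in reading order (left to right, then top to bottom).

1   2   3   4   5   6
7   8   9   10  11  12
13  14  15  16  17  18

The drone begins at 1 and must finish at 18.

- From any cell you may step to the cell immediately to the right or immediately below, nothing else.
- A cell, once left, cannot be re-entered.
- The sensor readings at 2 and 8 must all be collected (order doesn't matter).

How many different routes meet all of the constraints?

5

A right/down-only route from 1 to 18 makes exactly 2 down-moves and 5 right-moves in some order.
With no other constraints that would be C(7,2) = 21 routes.
A monotone route can only reach the required cells in the order 2, 8, so split there and multiply the segment counts: 1→2: 1; 2→8: 1; 8→18: 5; product = 5.
That gives 5 routes.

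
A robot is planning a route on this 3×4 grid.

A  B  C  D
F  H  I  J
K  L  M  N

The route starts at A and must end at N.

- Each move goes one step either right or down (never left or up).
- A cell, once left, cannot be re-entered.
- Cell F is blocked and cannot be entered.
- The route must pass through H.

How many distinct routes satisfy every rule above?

3

A right/down-only route from A to N makes exactly 2 down-moves and 3 right-moves in some order.
With no other constraints that would be C(5,2) = 10 routes.
Split at H and multiply the segment counts (each segment already excludes blocked cells): A→H: 1; H→N: 3; product = 3.
That gives 3 routes.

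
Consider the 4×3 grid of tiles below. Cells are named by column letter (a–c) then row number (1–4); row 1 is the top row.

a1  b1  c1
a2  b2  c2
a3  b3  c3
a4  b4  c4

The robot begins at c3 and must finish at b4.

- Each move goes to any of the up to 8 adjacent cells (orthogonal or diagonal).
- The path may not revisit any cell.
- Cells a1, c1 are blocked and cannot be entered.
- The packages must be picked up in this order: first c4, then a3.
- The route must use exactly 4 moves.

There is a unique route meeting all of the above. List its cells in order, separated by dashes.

c3 - c4 - b3 - a3 - b4

The waypoints must appear in the order c4, a3, with no cell reused.
Route from c3: down to c4, up-left to b3, left to a3, down-right to b4 — 4 moves in all.
Check: order respected (c4 at step 1, a3 at step 3); 4 moves as required.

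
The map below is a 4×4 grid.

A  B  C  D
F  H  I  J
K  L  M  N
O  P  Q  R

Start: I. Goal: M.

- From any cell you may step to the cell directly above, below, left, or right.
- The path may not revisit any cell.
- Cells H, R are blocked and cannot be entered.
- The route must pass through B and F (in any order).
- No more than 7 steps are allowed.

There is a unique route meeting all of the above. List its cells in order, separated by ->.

Any route must reach B and F and still end at M within 7 moves, so the order of the required stops is forced.
Route from I: up 1 to C, left 2 to A, down 2 to K, right 2 to M — 7 moves in all.
Check: all required cells visited; 7 ≤ 7 moves.

I -> C -> B -> A -> F -> K -> L -> M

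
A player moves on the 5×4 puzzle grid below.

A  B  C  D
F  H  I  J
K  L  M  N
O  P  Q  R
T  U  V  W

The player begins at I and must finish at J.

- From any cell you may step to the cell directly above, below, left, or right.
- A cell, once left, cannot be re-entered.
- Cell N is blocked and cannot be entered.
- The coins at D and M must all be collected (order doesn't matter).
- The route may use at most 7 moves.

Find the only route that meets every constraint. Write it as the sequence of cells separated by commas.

The 7-move cap with required stops at D, M leaves no slack for detours.
Route from I: down to M, left to L, 2× up (reaching B), 2× right (reaching D), down to J — 7 moves in all.
Check: all required cells visited; 7 ≤ 7 moves.

I, M, L, H, B, C, D, J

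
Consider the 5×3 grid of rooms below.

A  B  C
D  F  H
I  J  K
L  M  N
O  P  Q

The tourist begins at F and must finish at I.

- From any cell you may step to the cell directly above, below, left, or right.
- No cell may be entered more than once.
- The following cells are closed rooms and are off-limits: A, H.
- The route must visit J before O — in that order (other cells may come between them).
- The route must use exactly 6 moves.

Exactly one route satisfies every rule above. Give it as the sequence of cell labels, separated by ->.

F -> J -> M -> P -> O -> L -> I

The waypoints must appear in the order J, O, with no cell reused.
Route from F: down 3 to P, left 1 to O, up 2 to I — 6 moves in all.
Check: order respected (J at step 1, O at step 4); 6 moves as required.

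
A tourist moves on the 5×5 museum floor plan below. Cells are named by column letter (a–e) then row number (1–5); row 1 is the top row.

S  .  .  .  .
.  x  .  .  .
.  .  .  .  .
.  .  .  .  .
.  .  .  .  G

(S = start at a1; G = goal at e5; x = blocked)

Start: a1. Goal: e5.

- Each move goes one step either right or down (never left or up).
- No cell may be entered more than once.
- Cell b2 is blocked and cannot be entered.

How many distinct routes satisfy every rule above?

30

A right/down-only route from a1 to e5 makes exactly 4 down-moves and 4 right-moves in some order.
With no other constraints that would be C(8,4) = 70 routes.
Subtract routes through each blocked cell (inclusion–exclusion for overlaps): − through b2: 40 → 30.
That gives 30 routes.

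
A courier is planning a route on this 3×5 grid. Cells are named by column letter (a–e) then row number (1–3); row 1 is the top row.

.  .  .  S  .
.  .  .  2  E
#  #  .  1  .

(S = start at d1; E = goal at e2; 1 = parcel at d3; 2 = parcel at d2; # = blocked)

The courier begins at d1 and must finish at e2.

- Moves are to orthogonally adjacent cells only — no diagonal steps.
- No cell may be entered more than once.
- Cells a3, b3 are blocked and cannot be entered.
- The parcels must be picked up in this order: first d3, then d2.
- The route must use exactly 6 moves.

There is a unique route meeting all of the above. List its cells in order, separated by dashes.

The waypoints must appear in the order d3, d2, with no cell reused.
Route from d1: left to c1, 2× down (reaching c3), right to d3, up to d2, right to e2 — 6 moves in all.
Check: order respected (1 at step 4, 2 at step 5); 6 moves as required.

d1 - c1 - c2 - c3 - d3 - d2 - e2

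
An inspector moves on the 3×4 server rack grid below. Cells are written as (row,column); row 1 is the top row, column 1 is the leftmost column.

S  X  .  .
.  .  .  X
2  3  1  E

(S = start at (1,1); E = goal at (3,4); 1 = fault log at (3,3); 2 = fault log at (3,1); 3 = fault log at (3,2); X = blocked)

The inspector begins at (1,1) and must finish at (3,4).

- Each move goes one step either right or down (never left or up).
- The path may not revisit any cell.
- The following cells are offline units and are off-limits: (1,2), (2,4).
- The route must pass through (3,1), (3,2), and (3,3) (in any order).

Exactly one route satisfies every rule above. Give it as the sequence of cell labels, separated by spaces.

(1,1) (2,1) (3,1) (3,2) (3,3) (3,4)

Moves only go right or down, so the column and row indices never decrease.
Route from (1,1): down 2 to (3,1), right 3 to (3,4) — 5 moves in all.
Check: all required cells visited.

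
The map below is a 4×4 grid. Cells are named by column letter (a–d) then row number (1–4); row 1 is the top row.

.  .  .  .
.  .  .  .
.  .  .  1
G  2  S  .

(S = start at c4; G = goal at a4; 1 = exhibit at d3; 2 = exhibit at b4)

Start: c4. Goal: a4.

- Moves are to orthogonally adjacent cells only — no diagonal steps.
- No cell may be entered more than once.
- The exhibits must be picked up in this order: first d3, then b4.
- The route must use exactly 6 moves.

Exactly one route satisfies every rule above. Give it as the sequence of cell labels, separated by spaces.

The waypoints must appear in the order d3, b4, with no cell reused.
Route from c4: right to d4, up to d3, 2× left (reaching b3), down to b4, left to a4 — 6 moves in all.
Check: order respected (1 at step 2, 2 at step 5); 6 moves as required.

c4 d4 d3 c3 b3 b4 a4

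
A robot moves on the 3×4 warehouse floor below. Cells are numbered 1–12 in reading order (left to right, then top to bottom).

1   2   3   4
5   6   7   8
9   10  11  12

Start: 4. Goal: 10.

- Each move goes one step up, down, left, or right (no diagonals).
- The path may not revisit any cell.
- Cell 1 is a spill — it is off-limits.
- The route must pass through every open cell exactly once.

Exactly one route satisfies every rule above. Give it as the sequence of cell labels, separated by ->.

Need to visit all 11 open cells exactly once, starting at 4 and ending at 10.
Cell 9 has only two open neighbours (5 and 10), so the path must pass straight through it: one of those is the cell it's entered from and the other is where it exits.
Route from 4: 2× down (reaching 12), left to 11, 2× up (reaching 3), left to 2, down to 6, left to 5, down to 9, right to 10 — 10 moves in all.
Check: all 11 open cells covered.

4 -> 8 -> 12 -> 11 -> 7 -> 3 -> 2 -> 6 -> 5 -> 9 -> 10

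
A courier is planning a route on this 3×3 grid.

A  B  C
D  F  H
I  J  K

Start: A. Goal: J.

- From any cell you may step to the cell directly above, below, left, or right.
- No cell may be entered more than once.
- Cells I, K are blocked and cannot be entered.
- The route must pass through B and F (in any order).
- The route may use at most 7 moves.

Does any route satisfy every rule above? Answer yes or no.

One route that works: A → B → F → J.

yes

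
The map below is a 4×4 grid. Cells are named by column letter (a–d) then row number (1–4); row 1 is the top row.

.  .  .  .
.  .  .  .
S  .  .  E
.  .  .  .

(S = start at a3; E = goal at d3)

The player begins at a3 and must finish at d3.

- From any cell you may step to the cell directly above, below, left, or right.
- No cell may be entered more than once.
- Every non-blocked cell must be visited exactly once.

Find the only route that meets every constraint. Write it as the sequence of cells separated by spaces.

Need to visit all 16 open cells exactly once, starting at a3 and ending at d3.
Cell d1 has only two open neighbours (d2 and c1), so the path must pass straight through it: one of those is the cell it's entered from and the other is where it exits.
Route from a3: down to a4, right to b4, 2× up (reaching b2), left to a2, up to a1, 3× right (reaching d1), down to d2, left to c2, 2× down (reaching c4), right to d4, up to d3 — 15 moves in all.
Check: all 16 open cells covered.

a3 a4 b4 b3 b2 a2 a1 b1 c1 d1 d2 c2 c3 c4 d4 d3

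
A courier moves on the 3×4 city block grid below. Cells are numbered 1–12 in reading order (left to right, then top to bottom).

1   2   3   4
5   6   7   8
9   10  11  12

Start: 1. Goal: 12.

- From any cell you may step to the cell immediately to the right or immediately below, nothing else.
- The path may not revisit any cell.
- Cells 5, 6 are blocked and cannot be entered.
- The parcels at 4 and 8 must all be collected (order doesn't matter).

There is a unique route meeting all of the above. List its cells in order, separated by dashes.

Moves only go right or down, so the column and row indices never decrease.
Route from 1: 3× right (reaching 4), 2× down (reaching 12) — 5 moves in all.
Check: all required cells visited.

1 - 2 - 3 - 4 - 8 - 12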